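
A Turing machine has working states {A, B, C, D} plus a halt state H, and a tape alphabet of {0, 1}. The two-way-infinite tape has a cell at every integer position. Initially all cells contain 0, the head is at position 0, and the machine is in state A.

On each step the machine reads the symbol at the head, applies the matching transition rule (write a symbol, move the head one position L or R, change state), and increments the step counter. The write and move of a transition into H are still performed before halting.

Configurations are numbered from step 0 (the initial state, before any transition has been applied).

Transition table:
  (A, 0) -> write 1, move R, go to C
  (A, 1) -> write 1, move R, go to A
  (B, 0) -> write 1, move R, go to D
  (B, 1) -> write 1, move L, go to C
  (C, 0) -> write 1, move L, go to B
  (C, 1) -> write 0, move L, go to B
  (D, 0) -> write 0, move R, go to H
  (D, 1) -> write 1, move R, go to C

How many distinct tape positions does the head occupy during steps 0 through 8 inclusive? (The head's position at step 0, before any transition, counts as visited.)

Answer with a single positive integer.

Answer: 4

Derivation:
Step 1: in state A at pos 0, read 0 -> (A,0)->write 1,move R,goto C. Now: state=C, head=1, tape[-1..2]=0100 (head:   ^)
Step 2: in state C at pos 1, read 0 -> (C,0)->write 1,move L,goto B. Now: state=B, head=0, tape[-1..2]=0110 (head:  ^)
Step 3: in state B at pos 0, read 1 -> (B,1)->write 1,move L,goto C. Now: state=C, head=-1, tape[-2..2]=00110 (head:  ^)
Step 4: in state C at pos -1, read 0 -> (C,0)->write 1,move L,goto B. Now: state=B, head=-2, tape[-3..2]=001110 (head:  ^)
Step 5: in state B at pos -2, read 0 -> (B,0)->write 1,move R,goto D. Now: state=D, head=-1, tape[-3..2]=011110 (head:   ^)
Step 6: in state D at pos -1, read 1 -> (D,1)->write 1,move R,goto C. Now: state=C, head=0, tape[-3..2]=011110 (head:    ^)
Step 7: in state C at pos 0, read 1 -> (C,1)->write 0,move L,goto B. Now: state=B, head=-1, tape[-3..2]=011010 (head:   ^)
Step 8: in state B at pos -1, read 1 -> (B,1)->write 1,move L,goto C. Now: state=C, head=-2, tape[-3..2]=011010 (head:  ^)
Head positions at steps 0..8: starting at 0, distinct positions visited = {-2, -1, 0, 1} -> 4 position(s)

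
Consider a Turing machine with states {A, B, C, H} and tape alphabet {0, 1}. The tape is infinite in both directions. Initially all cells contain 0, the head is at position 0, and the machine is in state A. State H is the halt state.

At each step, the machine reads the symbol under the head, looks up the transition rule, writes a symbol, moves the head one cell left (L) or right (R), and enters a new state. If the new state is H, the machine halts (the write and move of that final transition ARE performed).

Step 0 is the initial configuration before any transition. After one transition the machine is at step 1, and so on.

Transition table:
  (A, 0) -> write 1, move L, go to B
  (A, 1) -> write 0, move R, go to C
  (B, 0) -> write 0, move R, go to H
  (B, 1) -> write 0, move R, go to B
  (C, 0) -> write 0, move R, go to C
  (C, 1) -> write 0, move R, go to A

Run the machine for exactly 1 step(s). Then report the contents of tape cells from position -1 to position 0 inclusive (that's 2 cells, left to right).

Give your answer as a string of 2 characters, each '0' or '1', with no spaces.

Step 1: in state A at pos 0, read 0 -> (A,0)->write 1,move L,goto B. Now: state=B, head=-1, tape[-2..1]=0010 (head:  ^)

Answer: 01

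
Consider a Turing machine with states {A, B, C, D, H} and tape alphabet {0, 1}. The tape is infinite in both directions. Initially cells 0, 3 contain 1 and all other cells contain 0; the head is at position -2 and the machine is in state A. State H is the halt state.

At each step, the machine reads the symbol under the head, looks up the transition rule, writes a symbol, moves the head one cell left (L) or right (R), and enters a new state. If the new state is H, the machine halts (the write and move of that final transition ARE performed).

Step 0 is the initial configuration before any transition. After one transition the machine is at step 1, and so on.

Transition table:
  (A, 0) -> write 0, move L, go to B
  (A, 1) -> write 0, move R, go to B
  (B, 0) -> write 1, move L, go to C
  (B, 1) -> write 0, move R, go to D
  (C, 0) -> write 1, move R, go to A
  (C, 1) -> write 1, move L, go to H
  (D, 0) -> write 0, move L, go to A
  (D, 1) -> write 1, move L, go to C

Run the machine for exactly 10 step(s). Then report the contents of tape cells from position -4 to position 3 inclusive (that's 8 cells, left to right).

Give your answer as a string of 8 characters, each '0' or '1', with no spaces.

Answer: 11101001

Derivation:
Step 1: in state A at pos -2, read 0 -> (A,0)->write 0,move L,goto B. Now: state=B, head=-3, tape[-4..4]=000010010 (head:  ^)
Step 2: in state B at pos -3, read 0 -> (B,0)->write 1,move L,goto C. Now: state=C, head=-4, tape[-5..4]=0010010010 (head:  ^)
Step 3: in state C at pos -4, read 0 -> (C,0)->write 1,move R,goto A. Now: state=A, head=-3, tape[-5..4]=0110010010 (head:   ^)
Step 4: in state A at pos -3, read 1 -> (A,1)->write 0,move R,goto B. Now: state=B, head=-2, tape[-5..4]=0100010010 (head:    ^)
Step 5: in state B at pos -2, read 0 -> (B,0)->write 1,move L,goto C. Now: state=C, head=-3, tape[-5..4]=0101010010 (head:   ^)
Step 6: in state C at pos -3, read 0 -> (C,0)->write 1,move R,goto A. Now: state=A, head=-2, tape[-5..4]=0111010010 (head:    ^)
Step 7: in state A at pos -2, read 1 -> (A,1)->write 0,move R,goto B. Now: state=B, head=-1, tape[-5..4]=0110010010 (head:     ^)
Step 8: in state B at pos -1, read 0 -> (B,0)->write 1,move L,goto C. Now: state=C, head=-2, tape[-5..4]=0110110010 (head:    ^)
Step 9: in state C at pos -2, read 0 -> (C,0)->write 1,move R,goto A. Now: state=A, head=-1, tape[-5..4]=0111110010 (head:     ^)
Step 10: in state A at pos -1, read 1 -> (A,1)->write 0,move R,goto B. Now: state=B, head=0, tape[-5..4]=0111010010 (head:      ^)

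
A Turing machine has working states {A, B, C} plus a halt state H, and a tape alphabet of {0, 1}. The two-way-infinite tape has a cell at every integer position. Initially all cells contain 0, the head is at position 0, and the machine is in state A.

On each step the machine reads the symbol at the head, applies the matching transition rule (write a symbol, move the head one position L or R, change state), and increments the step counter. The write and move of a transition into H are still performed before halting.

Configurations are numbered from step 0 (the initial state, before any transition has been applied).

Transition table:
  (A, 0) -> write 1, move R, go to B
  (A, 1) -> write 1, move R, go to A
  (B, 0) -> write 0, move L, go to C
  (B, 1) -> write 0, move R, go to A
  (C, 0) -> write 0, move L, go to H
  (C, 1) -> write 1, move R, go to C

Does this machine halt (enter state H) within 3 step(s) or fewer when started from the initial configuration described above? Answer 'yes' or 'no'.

Step 1: in state A at pos 0, read 0 -> (A,0)->write 1,move R,goto B. Now: state=B, head=1, tape[-1..2]=0100 (head:   ^)
Step 2: in state B at pos 1, read 0 -> (B,0)->write 0,move L,goto C. Now: state=C, head=0, tape[-1..2]=0100 (head:  ^)
Step 3: in state C at pos 0, read 1 -> (C,1)->write 1,move R,goto C. Now: state=C, head=1, tape[-1..2]=0100 (head:   ^)
After 3 step(s): state = C (not H) -> not halted within 3 -> no

Answer: no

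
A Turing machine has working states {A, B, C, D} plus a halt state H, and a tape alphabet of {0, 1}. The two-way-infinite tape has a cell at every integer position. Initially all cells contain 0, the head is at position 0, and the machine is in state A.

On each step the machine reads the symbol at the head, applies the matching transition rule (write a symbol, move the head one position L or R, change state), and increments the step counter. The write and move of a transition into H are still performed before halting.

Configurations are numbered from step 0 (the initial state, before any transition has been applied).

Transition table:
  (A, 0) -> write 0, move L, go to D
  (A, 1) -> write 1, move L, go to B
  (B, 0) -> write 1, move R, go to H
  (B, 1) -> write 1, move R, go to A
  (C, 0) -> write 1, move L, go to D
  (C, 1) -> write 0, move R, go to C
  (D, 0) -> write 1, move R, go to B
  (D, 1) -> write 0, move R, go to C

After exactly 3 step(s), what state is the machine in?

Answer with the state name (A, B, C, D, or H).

Step 1: in state A at pos 0, read 0 -> (A,0)->write 0,move L,goto D. Now: state=D, head=-1, tape[-2..1]=0000 (head:  ^)
Step 2: in state D at pos -1, read 0 -> (D,0)->write 1,move R,goto B. Now: state=B, head=0, tape[-2..1]=0100 (head:   ^)
Step 3: in state B at pos 0, read 0 -> (B,0)->write 1,move R,goto H. Now: state=H, head=1, tape[-2..2]=01100 (head:    ^)

Answer: H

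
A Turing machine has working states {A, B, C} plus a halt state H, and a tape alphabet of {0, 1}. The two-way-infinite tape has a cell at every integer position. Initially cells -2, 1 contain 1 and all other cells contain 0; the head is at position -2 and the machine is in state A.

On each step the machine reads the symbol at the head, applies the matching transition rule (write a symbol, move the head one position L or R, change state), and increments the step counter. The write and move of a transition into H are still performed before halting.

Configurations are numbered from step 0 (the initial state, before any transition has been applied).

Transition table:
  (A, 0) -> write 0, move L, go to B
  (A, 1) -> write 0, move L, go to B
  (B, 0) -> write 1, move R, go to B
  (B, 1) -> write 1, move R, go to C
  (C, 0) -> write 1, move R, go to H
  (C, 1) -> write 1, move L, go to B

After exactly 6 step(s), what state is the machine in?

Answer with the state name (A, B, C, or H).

Step 1: in state A at pos -2, read 1 -> (A,1)->write 0,move L,goto B. Now: state=B, head=-3, tape[-4..2]=0000010 (head:  ^)
Step 2: in state B at pos -3, read 0 -> (B,0)->write 1,move R,goto B. Now: state=B, head=-2, tape[-4..2]=0100010 (head:   ^)
Step 3: in state B at pos -2, read 0 -> (B,0)->write 1,move R,goto B. Now: state=B, head=-1, tape[-4..2]=0110010 (head:    ^)
Step 4: in state B at pos -1, read 0 -> (B,0)->write 1,move R,goto B. Now: state=B, head=0, tape[-4..2]=0111010 (head:     ^)
Step 5: in state B at pos 0, read 0 -> (B,0)->write 1,move R,goto B. Now: state=B, head=1, tape[-4..2]=0111110 (head:      ^)
Step 6: in state B at pos 1, read 1 -> (B,1)->write 1,move R,goto C. Now: state=C, head=2, tape[-4..3]=01111100 (head:       ^)

Answer: C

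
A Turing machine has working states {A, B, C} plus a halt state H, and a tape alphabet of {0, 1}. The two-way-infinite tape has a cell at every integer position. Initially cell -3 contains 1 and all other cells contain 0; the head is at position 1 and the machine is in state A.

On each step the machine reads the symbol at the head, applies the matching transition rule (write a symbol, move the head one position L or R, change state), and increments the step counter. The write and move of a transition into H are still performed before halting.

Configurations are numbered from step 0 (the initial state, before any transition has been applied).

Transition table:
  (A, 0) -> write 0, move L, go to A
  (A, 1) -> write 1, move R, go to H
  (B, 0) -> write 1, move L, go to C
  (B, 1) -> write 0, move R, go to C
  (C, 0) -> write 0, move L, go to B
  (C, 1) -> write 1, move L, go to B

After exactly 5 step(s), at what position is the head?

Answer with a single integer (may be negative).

Answer: -2

Derivation:
Step 1: in state A at pos 1, read 0 -> (A,0)->write 0,move L,goto A. Now: state=A, head=0, tape[-4..2]=0100000 (head:     ^)
Step 2: in state A at pos 0, read 0 -> (A,0)->write 0,move L,goto A. Now: state=A, head=-1, tape[-4..2]=0100000 (head:    ^)
Step 3: in state A at pos -1, read 0 -> (A,0)->write 0,move L,goto A. Now: state=A, head=-2, tape[-4..2]=0100000 (head:   ^)
Step 4: in state A at pos -2, read 0 -> (A,0)->write 0,move L,goto A. Now: state=A, head=-3, tape[-4..2]=0100000 (head:  ^)
Step 5: in state A at pos -3, read 1 -> (A,1)->write 1,move R,goto H. Now: state=H, head=-2, tape[-4..2]=0100000 (head:   ^)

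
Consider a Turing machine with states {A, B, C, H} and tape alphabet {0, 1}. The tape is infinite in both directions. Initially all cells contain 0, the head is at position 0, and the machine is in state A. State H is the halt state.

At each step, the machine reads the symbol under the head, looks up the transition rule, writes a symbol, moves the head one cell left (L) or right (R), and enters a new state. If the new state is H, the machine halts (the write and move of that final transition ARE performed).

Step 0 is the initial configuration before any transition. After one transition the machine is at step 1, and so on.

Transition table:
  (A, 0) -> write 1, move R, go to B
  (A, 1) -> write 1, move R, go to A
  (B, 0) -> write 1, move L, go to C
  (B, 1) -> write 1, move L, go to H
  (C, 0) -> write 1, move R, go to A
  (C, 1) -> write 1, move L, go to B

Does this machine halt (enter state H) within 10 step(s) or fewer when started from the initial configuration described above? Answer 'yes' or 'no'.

Step 1: in state A at pos 0, read 0 -> (A,0)->write 1,move R,goto B. Now: state=B, head=1, tape[-1..2]=0100 (head:   ^)
Step 2: in state B at pos 1, read 0 -> (B,0)->write 1,move L,goto C. Now: state=C, head=0, tape[-1..2]=0110 (head:  ^)
Step 3: in state C at pos 0, read 1 -> (C,1)->write 1,move L,goto B. Now: state=B, head=-1, tape[-2..2]=00110 (head:  ^)
Step 4: in state B at pos -1, read 0 -> (B,0)->write 1,move L,goto C. Now: state=C, head=-2, tape[-3..2]=001110 (head:  ^)
Step 5: in state C at pos -2, read 0 -> (C,0)->write 1,move R,goto A. Now: state=A, head=-1, tape[-3..2]=011110 (head:   ^)
Step 6: in state A at pos -1, read 1 -> (A,1)->write 1,move R,goto A. Now: state=A, head=0, tape[-3..2]=011110 (head:    ^)
Step 7: in state A at pos 0, read 1 -> (A,1)->write 1,move R,goto A. Now: state=A, head=1, tape[-3..2]=011110 (head:     ^)
Step 8: in state A at pos 1, read 1 -> (A,1)->write 1,move R,goto A. Now: state=A, head=2, tape[-3..3]=0111100 (head:      ^)
Step 9: in state A at pos 2, read 0 -> (A,0)->write 1,move R,goto B. Now: state=B, head=3, tape[-3..4]=01111100 (head:       ^)
Step 10: in state B at pos 3, read 0 -> (B,0)->write 1,move L,goto C. Now: state=C, head=2, tape[-3..4]=01111110 (head:      ^)
After 10 step(s): state = C (not H) -> not halted within 10 -> no

Answer: no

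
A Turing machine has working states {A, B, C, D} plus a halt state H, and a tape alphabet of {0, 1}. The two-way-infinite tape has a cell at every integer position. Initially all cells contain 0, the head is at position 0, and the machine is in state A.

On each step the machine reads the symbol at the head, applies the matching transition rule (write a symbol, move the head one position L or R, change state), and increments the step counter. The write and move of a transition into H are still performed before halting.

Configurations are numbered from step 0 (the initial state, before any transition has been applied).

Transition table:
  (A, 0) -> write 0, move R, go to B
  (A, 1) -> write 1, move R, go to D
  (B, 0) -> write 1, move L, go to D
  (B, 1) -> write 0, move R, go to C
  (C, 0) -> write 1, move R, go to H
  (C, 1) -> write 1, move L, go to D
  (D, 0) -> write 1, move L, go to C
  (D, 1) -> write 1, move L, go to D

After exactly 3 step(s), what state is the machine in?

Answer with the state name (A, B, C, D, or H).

Step 1: in state A at pos 0, read 0 -> (A,0)->write 0,move R,goto B. Now: state=B, head=1, tape[-1..2]=0000 (head:   ^)
Step 2: in state B at pos 1, read 0 -> (B,0)->write 1,move L,goto D. Now: state=D, head=0, tape[-1..2]=0010 (head:  ^)
Step 3: in state D at pos 0, read 0 -> (D,0)->write 1,move L,goto C. Now: state=C, head=-1, tape[-2..2]=00110 (head:  ^)

Answer: C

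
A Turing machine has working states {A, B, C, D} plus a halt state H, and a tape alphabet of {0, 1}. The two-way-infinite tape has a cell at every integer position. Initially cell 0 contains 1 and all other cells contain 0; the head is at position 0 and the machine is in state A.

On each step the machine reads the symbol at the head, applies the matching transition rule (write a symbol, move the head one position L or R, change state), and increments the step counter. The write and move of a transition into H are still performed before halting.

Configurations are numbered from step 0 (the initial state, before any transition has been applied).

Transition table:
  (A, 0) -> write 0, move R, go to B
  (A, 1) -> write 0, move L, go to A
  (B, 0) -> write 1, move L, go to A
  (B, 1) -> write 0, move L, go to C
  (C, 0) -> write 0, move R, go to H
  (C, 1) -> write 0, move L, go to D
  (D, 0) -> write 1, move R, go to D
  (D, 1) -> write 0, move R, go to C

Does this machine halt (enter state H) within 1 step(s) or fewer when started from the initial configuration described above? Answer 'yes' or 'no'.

Step 1: in state A at pos 0, read 1 -> (A,1)->write 0,move L,goto A. Now: state=A, head=-1, tape[-2..1]=0000 (head:  ^)
After 1 step(s): state = A (not H) -> not halted within 1 -> no

Answer: no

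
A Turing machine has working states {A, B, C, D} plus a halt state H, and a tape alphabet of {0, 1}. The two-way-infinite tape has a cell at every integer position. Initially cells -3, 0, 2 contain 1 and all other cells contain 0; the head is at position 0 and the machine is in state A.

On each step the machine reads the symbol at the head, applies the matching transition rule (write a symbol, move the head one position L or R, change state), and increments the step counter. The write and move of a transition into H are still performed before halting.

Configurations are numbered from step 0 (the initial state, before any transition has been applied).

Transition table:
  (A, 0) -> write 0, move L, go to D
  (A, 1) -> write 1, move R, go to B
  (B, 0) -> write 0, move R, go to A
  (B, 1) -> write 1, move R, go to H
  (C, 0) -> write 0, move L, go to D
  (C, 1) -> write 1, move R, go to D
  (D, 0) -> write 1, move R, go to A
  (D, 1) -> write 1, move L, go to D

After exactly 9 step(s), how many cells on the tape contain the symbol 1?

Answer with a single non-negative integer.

Step 1: in state A at pos 0, read 1 -> (A,1)->write 1,move R,goto B. Now: state=B, head=1, tape[-4..3]=01001010 (head:      ^)
Step 2: in state B at pos 1, read 0 -> (B,0)->write 0,move R,goto A. Now: state=A, head=2, tape[-4..3]=01001010 (head:       ^)
Step 3: in state A at pos 2, read 1 -> (A,1)->write 1,move R,goto B. Now: state=B, head=3, tape[-4..4]=010010100 (head:        ^)
Step 4: in state B at pos 3, read 0 -> (B,0)->write 0,move R,goto A. Now: state=A, head=4, tape[-4..5]=0100101000 (head:         ^)
Step 5: in state A at pos 4, read 0 -> (A,0)->write 0,move L,goto D. Now: state=D, head=3, tape[-4..5]=0100101000 (head:        ^)
Step 6: in state D at pos 3, read 0 -> (D,0)->write 1,move R,goto A. Now: state=A, head=4, tape[-4..5]=0100101100 (head:         ^)
Step 7: in state A at pos 4, read 0 -> (A,0)->write 0,move L,goto D. Now: state=D, head=3, tape[-4..5]=0100101100 (head:        ^)
Step 8: in state D at pos 3, read 1 -> (D,1)->write 1,move L,goto D. Now: state=D, head=2, tape[-4..5]=0100101100 (head:       ^)
Step 9: in state D at pos 2, read 1 -> (D,1)->write 1,move L,goto D. Now: state=D, head=1, tape[-4..5]=0100101100 (head:      ^)
Cells containing 1 after step 9: {-3, 0, 2, 3} -> 4 cell(s)

Answer: 4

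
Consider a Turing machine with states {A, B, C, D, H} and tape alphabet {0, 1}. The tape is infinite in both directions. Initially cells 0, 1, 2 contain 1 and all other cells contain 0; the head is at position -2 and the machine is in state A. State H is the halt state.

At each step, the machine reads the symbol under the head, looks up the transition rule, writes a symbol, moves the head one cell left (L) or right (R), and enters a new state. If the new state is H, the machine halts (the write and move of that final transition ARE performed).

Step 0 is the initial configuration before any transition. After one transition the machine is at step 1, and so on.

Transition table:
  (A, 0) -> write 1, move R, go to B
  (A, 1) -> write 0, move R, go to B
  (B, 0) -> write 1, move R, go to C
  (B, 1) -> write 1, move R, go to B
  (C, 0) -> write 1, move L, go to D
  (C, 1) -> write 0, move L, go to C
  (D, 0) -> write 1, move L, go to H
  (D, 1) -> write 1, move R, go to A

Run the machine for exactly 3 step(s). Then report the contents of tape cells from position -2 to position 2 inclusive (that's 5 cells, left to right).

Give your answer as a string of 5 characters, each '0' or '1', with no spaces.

Answer: 11011

Derivation:
Step 1: in state A at pos -2, read 0 -> (A,0)->write 1,move R,goto B. Now: state=B, head=-1, tape[-3..3]=0101110 (head:   ^)
Step 2: in state B at pos -1, read 0 -> (B,0)->write 1,move R,goto C. Now: state=C, head=0, tape[-3..3]=0111110 (head:    ^)
Step 3: in state C at pos 0, read 1 -> (C,1)->write 0,move L,goto C. Now: state=C, head=-1, tape[-3..3]=0110110 (head:   ^)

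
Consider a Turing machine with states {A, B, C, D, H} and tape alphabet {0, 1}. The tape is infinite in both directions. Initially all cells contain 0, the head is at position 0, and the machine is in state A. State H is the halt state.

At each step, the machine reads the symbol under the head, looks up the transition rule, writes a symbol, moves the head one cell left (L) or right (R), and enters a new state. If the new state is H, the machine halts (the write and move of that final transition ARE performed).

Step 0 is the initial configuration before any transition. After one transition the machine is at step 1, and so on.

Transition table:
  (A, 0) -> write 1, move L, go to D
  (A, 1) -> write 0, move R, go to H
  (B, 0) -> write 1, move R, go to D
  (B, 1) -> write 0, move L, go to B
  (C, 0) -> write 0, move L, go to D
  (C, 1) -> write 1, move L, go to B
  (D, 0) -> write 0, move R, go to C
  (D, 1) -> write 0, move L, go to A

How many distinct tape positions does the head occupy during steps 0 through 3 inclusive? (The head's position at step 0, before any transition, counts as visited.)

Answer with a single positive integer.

Answer: 2

Derivation:
Step 1: in state A at pos 0, read 0 -> (A,0)->write 1,move L,goto D. Now: state=D, head=-1, tape[-2..1]=0010 (head:  ^)
Step 2: in state D at pos -1, read 0 -> (D,0)->write 0,move R,goto C. Now: state=C, head=0, tape[-2..1]=0010 (head:   ^)
Step 3: in state C at pos 0, read 1 -> (C,1)->write 1,move L,goto B. Now: state=B, head=-1, tape[-2..1]=0010 (head:  ^)
Head positions at steps 0..3: starting at 0, distinct positions visited = {-1, 0} -> 2 position(s)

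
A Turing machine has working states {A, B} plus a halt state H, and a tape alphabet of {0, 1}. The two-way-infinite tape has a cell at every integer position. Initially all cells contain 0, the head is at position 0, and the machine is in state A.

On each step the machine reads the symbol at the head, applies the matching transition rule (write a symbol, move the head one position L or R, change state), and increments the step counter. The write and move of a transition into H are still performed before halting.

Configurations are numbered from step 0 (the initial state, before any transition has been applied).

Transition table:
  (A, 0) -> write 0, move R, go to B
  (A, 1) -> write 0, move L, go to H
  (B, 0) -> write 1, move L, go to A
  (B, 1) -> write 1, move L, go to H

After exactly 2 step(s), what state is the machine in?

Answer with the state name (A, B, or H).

Answer: A

Derivation:
Step 1: in state A at pos 0, read 0 -> (A,0)->write 0,move R,goto B. Now: state=B, head=1, tape[-1..2]=0000 (head:   ^)
Step 2: in state B at pos 1, read 0 -> (B,0)->write 1,move L,goto A. Now: state=A, head=0, tape[-1..2]=0010 (head:  ^)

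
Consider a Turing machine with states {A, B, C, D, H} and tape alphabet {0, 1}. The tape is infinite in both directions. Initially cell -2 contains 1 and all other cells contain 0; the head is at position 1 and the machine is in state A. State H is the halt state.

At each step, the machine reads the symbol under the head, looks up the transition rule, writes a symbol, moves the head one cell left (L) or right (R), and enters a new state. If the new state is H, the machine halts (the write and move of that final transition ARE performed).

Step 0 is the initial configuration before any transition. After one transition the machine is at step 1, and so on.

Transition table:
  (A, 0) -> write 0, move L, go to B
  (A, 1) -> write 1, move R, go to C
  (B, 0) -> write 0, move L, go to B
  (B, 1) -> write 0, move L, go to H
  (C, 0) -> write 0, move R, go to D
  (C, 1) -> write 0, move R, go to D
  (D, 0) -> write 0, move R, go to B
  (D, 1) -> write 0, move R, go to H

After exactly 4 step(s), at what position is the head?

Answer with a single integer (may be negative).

Step 1: in state A at pos 1, read 0 -> (A,0)->write 0,move L,goto B. Now: state=B, head=0, tape[-3..2]=010000 (head:    ^)
Step 2: in state B at pos 0, read 0 -> (B,0)->write 0,move L,goto B. Now: state=B, head=-1, tape[-3..2]=010000 (head:   ^)
Step 3: in state B at pos -1, read 0 -> (B,0)->write 0,move L,goto B. Now: state=B, head=-2, tape[-3..2]=010000 (head:  ^)
Step 4: in state B at pos -2, read 1 -> (B,1)->write 0,move L,goto H. Now: state=H, head=-3, tape[-4..2]=0000000 (head:  ^)

Answer: -3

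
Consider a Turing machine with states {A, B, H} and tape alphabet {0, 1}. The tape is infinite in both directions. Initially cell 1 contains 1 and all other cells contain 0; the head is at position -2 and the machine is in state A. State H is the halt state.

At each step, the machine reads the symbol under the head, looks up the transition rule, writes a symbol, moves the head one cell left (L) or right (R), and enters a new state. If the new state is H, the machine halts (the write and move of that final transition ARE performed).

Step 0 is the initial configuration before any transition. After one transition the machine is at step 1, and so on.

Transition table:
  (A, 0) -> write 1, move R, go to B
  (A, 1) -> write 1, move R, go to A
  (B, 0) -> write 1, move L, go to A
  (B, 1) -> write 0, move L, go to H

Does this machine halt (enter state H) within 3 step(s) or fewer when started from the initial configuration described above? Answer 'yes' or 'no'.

Answer: no

Derivation:
Step 1: in state A at pos -2, read 0 -> (A,0)->write 1,move R,goto B. Now: state=B, head=-1, tape[-3..2]=010010 (head:   ^)
Step 2: in state B at pos -1, read 0 -> (B,0)->write 1,move L,goto A. Now: state=A, head=-2, tape[-3..2]=011010 (head:  ^)
Step 3: in state A at pos -2, read 1 -> (A,1)->write 1,move R,goto A. Now: state=A, head=-1, tape[-3..2]=011010 (head:   ^)
After 3 step(s): state = A (not H) -> not halted within 3 -> no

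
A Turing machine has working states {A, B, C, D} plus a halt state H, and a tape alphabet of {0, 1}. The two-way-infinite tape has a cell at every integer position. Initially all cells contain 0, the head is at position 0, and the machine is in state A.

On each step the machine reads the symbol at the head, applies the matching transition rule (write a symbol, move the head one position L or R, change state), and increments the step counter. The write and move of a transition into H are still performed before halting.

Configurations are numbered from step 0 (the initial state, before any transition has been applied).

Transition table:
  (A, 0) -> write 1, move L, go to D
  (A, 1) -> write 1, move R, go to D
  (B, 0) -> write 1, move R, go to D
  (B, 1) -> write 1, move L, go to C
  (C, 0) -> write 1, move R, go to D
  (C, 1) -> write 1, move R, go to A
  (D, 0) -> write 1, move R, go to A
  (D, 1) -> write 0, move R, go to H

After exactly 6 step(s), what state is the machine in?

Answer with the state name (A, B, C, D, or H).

Step 1: in state A at pos 0, read 0 -> (A,0)->write 1,move L,goto D. Now: state=D, head=-1, tape[-2..1]=0010 (head:  ^)
Step 2: in state D at pos -1, read 0 -> (D,0)->write 1,move R,goto A. Now: state=A, head=0, tape[-2..1]=0110 (head:   ^)
Step 3: in state A at pos 0, read 1 -> (A,1)->write 1,move R,goto D. Now: state=D, head=1, tape[-2..2]=01100 (head:    ^)
Step 4: in state D at pos 1, read 0 -> (D,0)->write 1,move R,goto A. Now: state=A, head=2, tape[-2..3]=011100 (head:     ^)
Step 5: in state A at pos 2, read 0 -> (A,0)->write 1,move L,goto D. Now: state=D, head=1, tape[-2..3]=011110 (head:    ^)
Step 6: in state D at pos 1, read 1 -> (D,1)->write 0,move R,goto H. Now: state=H, head=2, tape[-2..3]=011010 (head:     ^)

Answer: H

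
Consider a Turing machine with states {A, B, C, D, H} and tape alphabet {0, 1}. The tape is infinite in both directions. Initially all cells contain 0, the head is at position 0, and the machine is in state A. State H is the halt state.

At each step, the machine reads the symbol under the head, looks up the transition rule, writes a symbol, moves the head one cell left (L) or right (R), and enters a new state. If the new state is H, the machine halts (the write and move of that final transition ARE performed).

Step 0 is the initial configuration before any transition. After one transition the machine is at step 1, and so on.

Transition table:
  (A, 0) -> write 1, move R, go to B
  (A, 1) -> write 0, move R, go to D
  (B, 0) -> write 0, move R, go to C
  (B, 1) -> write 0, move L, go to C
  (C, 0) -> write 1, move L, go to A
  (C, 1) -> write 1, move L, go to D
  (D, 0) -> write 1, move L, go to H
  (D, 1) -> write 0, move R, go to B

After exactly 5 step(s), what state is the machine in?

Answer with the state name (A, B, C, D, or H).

Step 1: in state A at pos 0, read 0 -> (A,0)->write 1,move R,goto B. Now: state=B, head=1, tape[-1..2]=0100 (head:   ^)
Step 2: in state B at pos 1, read 0 -> (B,0)->write 0,move R,goto C. Now: state=C, head=2, tape[-1..3]=01000 (head:    ^)
Step 3: in state C at pos 2, read 0 -> (C,0)->write 1,move L,goto A. Now: state=A, head=1, tape[-1..3]=01010 (head:   ^)
Step 4: in state A at pos 1, read 0 -> (A,0)->write 1,move R,goto B. Now: state=B, head=2, tape[-1..3]=01110 (head:    ^)
Step 5: in state B at pos 2, read 1 -> (B,1)->write 0,move L,goto C. Now: state=C, head=1, tape[-1..3]=01100 (head:   ^)

Answer: C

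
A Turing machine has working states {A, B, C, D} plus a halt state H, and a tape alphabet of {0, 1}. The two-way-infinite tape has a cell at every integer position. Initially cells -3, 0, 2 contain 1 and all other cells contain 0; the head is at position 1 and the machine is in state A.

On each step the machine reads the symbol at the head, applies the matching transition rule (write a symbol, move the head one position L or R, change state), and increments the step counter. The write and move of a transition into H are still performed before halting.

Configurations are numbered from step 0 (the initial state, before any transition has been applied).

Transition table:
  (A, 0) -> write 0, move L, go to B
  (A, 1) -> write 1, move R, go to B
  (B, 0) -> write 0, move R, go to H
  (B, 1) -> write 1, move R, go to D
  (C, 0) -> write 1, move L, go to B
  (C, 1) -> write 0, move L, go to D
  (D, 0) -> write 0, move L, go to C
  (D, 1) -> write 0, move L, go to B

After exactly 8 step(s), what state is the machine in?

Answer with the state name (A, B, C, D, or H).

Answer: B

Derivation:
Step 1: in state A at pos 1, read 0 -> (A,0)->write 0,move L,goto B. Now: state=B, head=0, tape[-4..3]=01001010 (head:     ^)
Step 2: in state B at pos 0, read 1 -> (B,1)->write 1,move R,goto D. Now: state=D, head=1, tape[-4..3]=01001010 (head:      ^)
Step 3: in state D at pos 1, read 0 -> (D,0)->write 0,move L,goto C. Now: state=C, head=0, tape[-4..3]=01001010 (head:     ^)
Step 4: in state C at pos 0, read 1 -> (C,1)->write 0,move L,goto D. Now: state=D, head=-1, tape[-4..3]=01000010 (head:    ^)
Step 5: in state D at pos -1, read 0 -> (D,0)->write 0,move L,goto C. Now: state=C, head=-2, tape[-4..3]=01000010 (head:   ^)
Step 6: in state C at pos -2, read 0 -> (C,0)->write 1,move L,goto B. Now: state=B, head=-3, tape[-4..3]=01100010 (head:  ^)
Step 7: in state B at pos -3, read 1 -> (B,1)->write 1,move R,goto D. Now: state=D, head=-2, tape[-4..3]=01100010 (head:   ^)
Step 8: in state D at pos -2, read 1 -> (D,1)->write 0,move L,goto B. Now: state=B, head=-3, tape[-4..3]=01000010 (head:  ^)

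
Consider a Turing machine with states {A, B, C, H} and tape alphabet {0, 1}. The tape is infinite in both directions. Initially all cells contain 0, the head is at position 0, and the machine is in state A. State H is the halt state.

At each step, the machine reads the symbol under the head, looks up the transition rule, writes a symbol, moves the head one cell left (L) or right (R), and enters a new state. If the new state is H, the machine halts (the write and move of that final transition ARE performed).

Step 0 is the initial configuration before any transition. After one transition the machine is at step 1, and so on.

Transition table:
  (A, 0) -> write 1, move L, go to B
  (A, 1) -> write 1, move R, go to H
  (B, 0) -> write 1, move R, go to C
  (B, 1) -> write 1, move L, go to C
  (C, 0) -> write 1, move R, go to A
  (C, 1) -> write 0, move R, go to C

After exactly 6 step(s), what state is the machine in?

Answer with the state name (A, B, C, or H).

Step 1: in state A at pos 0, read 0 -> (A,0)->write 1,move L,goto B. Now: state=B, head=-1, tape[-2..1]=0010 (head:  ^)
Step 2: in state B at pos -1, read 0 -> (B,0)->write 1,move R,goto C. Now: state=C, head=0, tape[-2..1]=0110 (head:   ^)
Step 3: in state C at pos 0, read 1 -> (C,1)->write 0,move R,goto C. Now: state=C, head=1, tape[-2..2]=01000 (head:    ^)
Step 4: in state C at pos 1, read 0 -> (C,0)->write 1,move R,goto A. Now: state=A, head=2, tape[-2..3]=010100 (head:     ^)
Step 5: in state A at pos 2, read 0 -> (A,0)->write 1,move L,goto B. Now: state=B, head=1, tape[-2..3]=010110 (head:    ^)
Step 6: in state B at pos 1, read 1 -> (B,1)->write 1,move L,goto C. Now: state=C, head=0, tape[-2..3]=010110 (head:   ^)

Answer: C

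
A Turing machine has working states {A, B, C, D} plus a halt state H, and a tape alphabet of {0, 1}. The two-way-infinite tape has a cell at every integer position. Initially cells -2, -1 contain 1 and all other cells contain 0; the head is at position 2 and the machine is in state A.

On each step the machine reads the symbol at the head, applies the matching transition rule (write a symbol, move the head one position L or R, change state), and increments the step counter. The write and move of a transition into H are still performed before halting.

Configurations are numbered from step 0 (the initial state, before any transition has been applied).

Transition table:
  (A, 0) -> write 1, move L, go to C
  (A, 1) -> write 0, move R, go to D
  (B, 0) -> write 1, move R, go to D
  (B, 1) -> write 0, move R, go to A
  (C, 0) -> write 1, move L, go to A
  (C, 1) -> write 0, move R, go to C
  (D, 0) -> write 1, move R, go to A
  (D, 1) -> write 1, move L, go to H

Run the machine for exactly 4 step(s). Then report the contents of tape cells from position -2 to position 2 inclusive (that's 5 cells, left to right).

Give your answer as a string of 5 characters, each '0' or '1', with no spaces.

Answer: 10111

Derivation:
Step 1: in state A at pos 2, read 0 -> (A,0)->write 1,move L,goto C. Now: state=C, head=1, tape[-3..3]=0110010 (head:     ^)
Step 2: in state C at pos 1, read 0 -> (C,0)->write 1,move L,goto A. Now: state=A, head=0, tape[-3..3]=0110110 (head:    ^)
Step 3: in state A at pos 0, read 0 -> (A,0)->write 1,move L,goto C. Now: state=C, head=-1, tape[-3..3]=0111110 (head:   ^)
Step 4: in state C at pos -1, read 1 -> (C,1)->write 0,move R,goto C. Now: state=C, head=0, tape[-3..3]=0101110 (head:    ^)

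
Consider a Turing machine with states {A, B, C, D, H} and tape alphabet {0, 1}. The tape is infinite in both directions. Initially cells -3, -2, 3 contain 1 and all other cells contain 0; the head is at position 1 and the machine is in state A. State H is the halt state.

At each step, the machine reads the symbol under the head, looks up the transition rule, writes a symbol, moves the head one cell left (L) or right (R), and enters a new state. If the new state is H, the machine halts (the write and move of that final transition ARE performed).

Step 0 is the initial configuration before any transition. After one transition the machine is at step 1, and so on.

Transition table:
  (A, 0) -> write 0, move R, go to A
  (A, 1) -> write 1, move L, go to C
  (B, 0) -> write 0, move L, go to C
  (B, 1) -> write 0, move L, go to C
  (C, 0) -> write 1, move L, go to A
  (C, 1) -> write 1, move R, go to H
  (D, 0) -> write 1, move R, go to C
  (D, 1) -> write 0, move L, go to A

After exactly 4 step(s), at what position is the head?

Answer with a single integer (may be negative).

Answer: 1

Derivation:
Step 1: in state A at pos 1, read 0 -> (A,0)->write 0,move R,goto A. Now: state=A, head=2, tape[-4..4]=011000010 (head:       ^)
Step 2: in state A at pos 2, read 0 -> (A,0)->write 0,move R,goto A. Now: state=A, head=3, tape[-4..4]=011000010 (head:        ^)
Step 3: in state A at pos 3, read 1 -> (A,1)->write 1,move L,goto C. Now: state=C, head=2, tape[-4..4]=011000010 (head:       ^)
Step 4: in state C at pos 2, read 0 -> (C,0)->write 1,move L,goto A. Now: state=A, head=1, tape[-4..4]=011000110 (head:      ^)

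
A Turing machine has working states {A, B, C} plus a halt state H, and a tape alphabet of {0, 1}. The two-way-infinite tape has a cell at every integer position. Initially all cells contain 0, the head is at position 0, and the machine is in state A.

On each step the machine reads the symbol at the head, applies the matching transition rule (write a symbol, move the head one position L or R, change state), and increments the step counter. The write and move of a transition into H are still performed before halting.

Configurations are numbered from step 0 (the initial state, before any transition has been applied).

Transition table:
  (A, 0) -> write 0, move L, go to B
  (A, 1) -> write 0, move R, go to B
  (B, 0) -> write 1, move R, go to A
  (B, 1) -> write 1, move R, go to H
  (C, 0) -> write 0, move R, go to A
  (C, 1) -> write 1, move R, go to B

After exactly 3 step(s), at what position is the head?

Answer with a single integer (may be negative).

Answer: -1

Derivation:
Step 1: in state A at pos 0, read 0 -> (A,0)->write 0,move L,goto B. Now: state=B, head=-1, tape[-2..1]=0000 (head:  ^)
Step 2: in state B at pos -1, read 0 -> (B,0)->write 1,move R,goto A. Now: state=A, head=0, tape[-2..1]=0100 (head:   ^)
Step 3: in state A at pos 0, read 0 -> (A,0)->write 0,move L,goto B. Now: state=B, head=-1, tape[-2..1]=0100 (head:  ^)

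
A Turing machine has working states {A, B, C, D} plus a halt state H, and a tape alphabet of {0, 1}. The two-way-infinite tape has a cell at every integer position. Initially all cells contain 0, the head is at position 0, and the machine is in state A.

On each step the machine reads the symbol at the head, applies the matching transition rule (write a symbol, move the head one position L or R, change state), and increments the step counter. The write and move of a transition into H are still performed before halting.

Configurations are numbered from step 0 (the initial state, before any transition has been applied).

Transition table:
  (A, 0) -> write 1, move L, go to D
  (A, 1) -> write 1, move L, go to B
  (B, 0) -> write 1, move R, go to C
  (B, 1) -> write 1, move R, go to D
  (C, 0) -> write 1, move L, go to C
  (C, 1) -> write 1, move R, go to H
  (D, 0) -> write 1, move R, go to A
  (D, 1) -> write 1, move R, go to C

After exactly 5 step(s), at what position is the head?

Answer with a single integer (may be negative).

Step 1: in state A at pos 0, read 0 -> (A,0)->write 1,move L,goto D. Now: state=D, head=-1, tape[-2..1]=0010 (head:  ^)
Step 2: in state D at pos -1, read 0 -> (D,0)->write 1,move R,goto A. Now: state=A, head=0, tape[-2..1]=0110 (head:   ^)
Step 3: in state A at pos 0, read 1 -> (A,1)->write 1,move L,goto B. Now: state=B, head=-1, tape[-2..1]=0110 (head:  ^)
Step 4: in state B at pos -1, read 1 -> (B,1)->write 1,move R,goto D. Now: state=D, head=0, tape[-2..1]=0110 (head:   ^)
Step 5: in state D at pos 0, read 1 -> (D,1)->write 1,move R,goto C. Now: state=C, head=1, tape[-2..2]=01100 (head:    ^)

Answer: 1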